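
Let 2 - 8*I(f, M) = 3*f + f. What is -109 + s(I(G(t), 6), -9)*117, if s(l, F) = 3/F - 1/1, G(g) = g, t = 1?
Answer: -265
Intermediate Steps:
I(f, M) = ¼ - f/2 (I(f, M) = ¼ - (3*f + f)/8 = ¼ - f/2)
s(l, F) = -1 + 3/F (s(l, F) = 3/F - 1*1 = 3/F - 1 = -1 + 3/F)
-109 + s(I(G(t), 6), -9)*117 = -109 + ((3 - 1*(-9))/(-9))*117 = -109 - (3 + 9)/9*117 = -109 - ⅑*12*117 = -109 - 4/3*117 = -109 - 156 = -265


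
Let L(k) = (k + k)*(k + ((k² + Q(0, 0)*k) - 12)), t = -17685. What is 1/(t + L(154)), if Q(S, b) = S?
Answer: 1/7330579 ≈ 1.3641e-7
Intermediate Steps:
L(k) = 2*k*(-12 + k + k²) (L(k) = (k + k)*(k + ((k² + 0*k) - 12)) = (2*k)*(k + ((k² + 0) - 12)) = (2*k)*(k + (k² - 12)) = (2*k)*(k + (-12 + k²)) = (2*k)*(-12 + k + k²) = 2*k*(-12 + k + k²))
1/(t + L(154)) = 1/(-17685 + 2*154*(-12 + 154 + 154²)) = 1/(-17685 + 2*154*(-12 + 154 + 23716)) = 1/(-17685 + 2*154*23858) = 1/(-17685 + 7348264) = 1/7330579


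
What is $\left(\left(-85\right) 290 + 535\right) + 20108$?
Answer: $-4007$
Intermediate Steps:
$\left(\left(-85\right) 290 + 535\right) + 20108 = \left(-24650 + 535\right) + 20108 = -24115 + 20108 = -4007$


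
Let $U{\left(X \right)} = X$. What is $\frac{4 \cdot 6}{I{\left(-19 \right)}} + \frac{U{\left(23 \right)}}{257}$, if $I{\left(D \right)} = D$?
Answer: $- \frac{5731}{4883} \approx -1.1737$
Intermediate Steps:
$\frac{4 \cdot 6}{I{\left(-19 \right)}} + \frac{U{\left(23 \right)}}{257} = \frac{4 \cdot 6}{-19} + \frac{23}{257} = 24 \left(- \frac{1}{19}\right) + 23 \cdot \frac{1}{257} = - \frac{24}{19} + \frac{23}{257} = - \frac{5731}{4883}$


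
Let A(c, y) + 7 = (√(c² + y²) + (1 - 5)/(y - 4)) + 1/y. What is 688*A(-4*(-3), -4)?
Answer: -4644 + 2752*√10 ≈ 4058.6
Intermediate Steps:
A(c, y) = -7 + 1/y + √(c² + y²) - 4/(-4 + y) (A(c, y) = -7 + ((√(c² + y²) + (1 - 5)/(y - 4)) + 1/y) = -7 + ((√(c² + y²) - 4/(-4 + y)) + 1/y) = -7 + (1/y + √(c² + y²) - 4/(-4 + y)) = -7 + 1/y + √(c² + y²) - 4/(-4 + y))
688*A(-4*(-3), -4) = 688*((-4 - 7*(-4)² + 25*(-4) + (-4)²*√((-4*(-3))² + (-4)²) - 4*(-4)*√((-4*(-3))² + (-4)²))/((-4)*(-4 - 4))) = 688*(-¼*(-4 - 7*16 - 100 + 16*√(12² + 16) - 4*(-4)*√(12² + 16))/(-8)) = 688*(-¼*(-⅛)*(-4 - 112 - 100 + 16*√(144 + 16) - 4*(-4)*√(144 + 16))) = 688*(-¼*(-⅛)*(-4 - 112 - 100 + 16*√160 - 4*(-4)*√160)) = 688*(-¼*(-⅛)*(-4 - 112 - 100 + 16*(4*√10) - 4*(-4)*4*√10)) = 688*(-¼*(-⅛)*(-4 - 112 - 100 + 64*√10 + 64*√10)) = 688*(-¼*(-⅛)*(-216 + 128*√10)) = 688*(-27/4 + 4*√10) = -4644 + 2752*√10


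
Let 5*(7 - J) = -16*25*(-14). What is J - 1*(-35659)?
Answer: 34546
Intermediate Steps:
J = -1113 (J = 7 - (-16*25)*(-14)/5 = 7 - (-80)*(-14) = 7 - ⅕*5600 = 7 - 1120 = -1113)
J - 1*(-35659) = -1113 - 1*(-35659) = -1113 + 35659 = 34546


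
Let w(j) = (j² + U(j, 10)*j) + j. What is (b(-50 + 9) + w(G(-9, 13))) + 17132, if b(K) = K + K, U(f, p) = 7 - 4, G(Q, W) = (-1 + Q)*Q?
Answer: 25510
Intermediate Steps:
G(Q, W) = Q*(-1 + Q)
U(f, p) = 3
w(j) = j² + 4*j (w(j) = (j² + 3*j) + j = j² + 4*j)
b(K) = 2*K
(b(-50 + 9) + w(G(-9, 13))) + 17132 = (2*(-50 + 9) + (-9*(-1 - 9))*(4 - 9*(-1 - 9))) + 17132 = (2*(-41) + (-9*(-10))*(4 - 9*(-10))) + 17132 = (-82 + 90*(4 + 90)) + 17132 = (-82 + 90*94) + 17132 = (-82 + 8460) + 17132 = 8378 + 17132 = 25510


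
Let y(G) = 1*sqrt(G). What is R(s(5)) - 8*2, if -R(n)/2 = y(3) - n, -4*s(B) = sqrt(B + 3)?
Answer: -16 - sqrt(2) - 2*sqrt(3) ≈ -20.878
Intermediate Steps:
s(B) = -sqrt(3 + B)/4 (s(B) = -sqrt(B + 3)/4 = -sqrt(3 + B)/4)
y(G) = sqrt(G)
R(n) = -2*sqrt(3) + 2*n (R(n) = -2*(sqrt(3) - n) = -2*sqrt(3) + 2*n)
R(s(5)) - 8*2 = (-2*sqrt(3) + 2*(-sqrt(3 + 5)/4)) - 8*2 = (-2*sqrt(3) + 2*(-sqrt(2)/2)) - 16 = (-2*sqrt(3) - sqrt(2)) - 16 = (-sqrt(2) - 2*sqrt(3)) - 16 = -16 - sqrt(2) - 2*sqrt(3)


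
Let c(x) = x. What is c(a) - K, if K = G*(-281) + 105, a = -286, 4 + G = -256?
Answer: -73451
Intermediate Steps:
G = -260 (G = -4 - 256 = -260)
K = 73165 (K = -260*(-281) + 105 = 73060 + 105 = 73165)
c(a) - K = -286 - 1*73165 = -286 - 73165 = -73451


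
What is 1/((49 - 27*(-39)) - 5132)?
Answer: -1/4030 ≈ -0.00024814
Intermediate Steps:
1/((49 - 27*(-39)) - 5132) = 1/((49 + 1053) - 5132) = 1/(1102 - 5132) = 1/(-4030) = -1/4030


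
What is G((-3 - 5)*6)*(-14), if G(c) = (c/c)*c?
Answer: 672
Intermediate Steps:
G(c) = c (G(c) = 1*c = c)
G((-3 - 5)*6)*(-14) = ((-3 - 5)*6)*(-14) = -8*6*(-14) = -48*(-14) = 672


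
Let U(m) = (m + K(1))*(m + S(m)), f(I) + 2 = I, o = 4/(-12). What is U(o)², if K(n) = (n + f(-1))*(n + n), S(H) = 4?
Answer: 20449/81 ≈ 252.46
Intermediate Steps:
o = -⅓ (o = 4*(-1/12) = -⅓ ≈ -0.33333)
f(I) = -2 + I
K(n) = 2*n*(-3 + n) (K(n) = (n + (-2 - 1))*(n + n) = (n - 3)*(2*n) = (-3 + n)*(2*n) = 2*n*(-3 + n))
U(m) = (-4 + m)*(4 + m) (U(m) = (m + 2*1*(-3 + 1))*(m + 4) = (m + 2*1*(-2))*(4 + m) = (m - 4)*(4 + m) = (-4 + m)*(4 + m))
U(o)² = (-16 + (-⅓)²)² = (-16 + ⅑)² = (-143/9)² = 20449/81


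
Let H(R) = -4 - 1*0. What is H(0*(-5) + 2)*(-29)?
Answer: 116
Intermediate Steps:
H(R) = -4 (H(R) = -4 + 0 = -4)
H(0*(-5) + 2)*(-29) = -4*(-29) = 116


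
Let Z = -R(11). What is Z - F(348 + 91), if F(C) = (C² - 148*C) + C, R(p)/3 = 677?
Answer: -130219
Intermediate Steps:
R(p) = 2031 (R(p) = 3*677 = 2031)
Z = -2031 (Z = -1*2031 = -2031)
F(C) = C² - 147*C
Z - F(348 + 91) = -2031 - (348 + 91)*(-147 + (348 + 91)) = -2031 - 439*(-147 + 439) = -2031 - 439*292 = -2031 - 1*128188 = -2031 - 128188 = -130219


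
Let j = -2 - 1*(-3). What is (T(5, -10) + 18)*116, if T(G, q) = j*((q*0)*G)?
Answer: 2088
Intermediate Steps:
j = 1 (j = -2 + 3 = 1)
T(G, q) = 0 (T(G, q) = 1*((q*0)*G) = 1*(0*G) = 1*0 = 0)
(T(5, -10) + 18)*116 = (0 + 18)*116 = 18*116 = 2088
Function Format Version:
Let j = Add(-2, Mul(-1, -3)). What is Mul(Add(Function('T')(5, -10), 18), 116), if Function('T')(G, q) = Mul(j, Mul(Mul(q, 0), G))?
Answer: 2088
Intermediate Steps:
j = 1 (j = Add(-2, 3) = 1)
Function('T')(G, q) = 0 (Function('T')(G, q) = Mul(1, Mul(Mul(q, 0), G)) = Mul(1, Mul(0, G)) = Mul(1, 0) = 0)
Mul(Add(Function('T')(5, -10), 18), 116) = Mul(Add(0, 18), 116) = Mul(18, 116) = 2088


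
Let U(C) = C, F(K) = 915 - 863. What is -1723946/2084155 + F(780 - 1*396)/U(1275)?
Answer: -417931018/531459525 ≈ -0.78638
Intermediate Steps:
F(K) = 52
-1723946/2084155 + F(780 - 1*396)/U(1275) = -1723946/2084155 + 52/1275 = -417931018/531459525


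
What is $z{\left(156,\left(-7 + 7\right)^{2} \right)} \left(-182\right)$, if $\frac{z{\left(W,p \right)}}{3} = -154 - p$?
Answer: $84084$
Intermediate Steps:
$z{\left(W,p \right)} = -462 - 3 p$ ($z{\left(W,p \right)} = 3 \left(-154 - p\right) = -462 - 3 p$)
$z{\left(156,\left(-7 + 7\right)^{2} \right)} \left(-182\right) = \left(-462 - 3 \left(-7 + 7\right)^{2}\right) \left(-182\right) = \left(-462 - 3 \cdot 0^{2}\right) \left(-182\right) = \left(-462 - 0\right) \left(-182\right) = \left(-462 + 0\right) \left(-182\right) = \left(-462\right) \left(-182\right) = 84084$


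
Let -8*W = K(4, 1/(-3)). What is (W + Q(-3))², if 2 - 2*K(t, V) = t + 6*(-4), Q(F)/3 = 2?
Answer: 1369/64 ≈ 21.391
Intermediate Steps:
Q(F) = 6 (Q(F) = 3*2 = 6)
K(t, V) = 13 - t/2 (K(t, V) = 1 - (t + 6*(-4))/2 = 1 - (t - 24)/2 = 1 - (-24 + t)/2 = 1 + (12 - t/2) = 13 - t/2)
W = -11/8 (W = -(13 - ½*4)/8 = -(13 - 2)/8 = -⅛*11 = -11/8 ≈ -1.3750)
(W + Q(-3))² = (-11/8 + 6)² = (37/8)² = 1369/64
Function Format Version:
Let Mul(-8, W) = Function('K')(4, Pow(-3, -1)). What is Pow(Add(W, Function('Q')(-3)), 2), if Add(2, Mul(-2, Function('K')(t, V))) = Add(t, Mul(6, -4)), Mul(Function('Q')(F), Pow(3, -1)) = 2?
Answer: Rational(1369, 64) ≈ 21.391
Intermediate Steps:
Function('Q')(F) = 6 (Function('Q')(F) = Mul(3, 2) = 6)
Function('K')(t, V) = Add(13, Mul(Rational(-1, 2), t)) (Function('K')(t, V) = Add(1, Mul(Rational(-1, 2), Add(t, Mul(6, -4)))) = Add(1, Mul(Rational(-1, 2), Add(t, -24))) = Add(1, Mul(Rational(-1, 2), Add(-24, t))) = Add(1, Add(12, Mul(Rational(-1, 2), t))) = Add(13, Mul(Rational(-1, 2), t)))
W = Rational(-11, 8) (W = Mul(Rational(-1, 8), Add(13, Mul(Rational(-1, 2), 4))) = Mul(Rational(-1, 8), Add(13, -2)) = Mul(Rational(-1, 8), 11) = Rational(-11, 8) ≈ -1.3750)
Pow(Add(W, Function('Q')(-3)), 2) = Pow(Add(Rational(-11, 8), 6), 2) = Pow(Rational(37, 8), 2) = Rational(1369, 64)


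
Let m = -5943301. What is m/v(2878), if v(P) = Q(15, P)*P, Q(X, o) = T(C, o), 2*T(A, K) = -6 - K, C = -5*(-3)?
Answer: 849043/592868 ≈ 1.4321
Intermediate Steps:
C = 15
T(A, K) = -3 - K/2 (T(A, K) = (-6 - K)/2 = -3 - K/2)
Q(X, o) = -3 - o/2
v(P) = P*(-3 - P/2) (v(P) = (-3 - P/2)*P = P*(-3 - P/2))
m/v(2878) = -5943301*(-1/(1439*(6 + 2878))) = -5943301/((-1/2*2878*2884)) = -5943301/(-4150076) = -5943301*(-1/4150076) = 849043/592868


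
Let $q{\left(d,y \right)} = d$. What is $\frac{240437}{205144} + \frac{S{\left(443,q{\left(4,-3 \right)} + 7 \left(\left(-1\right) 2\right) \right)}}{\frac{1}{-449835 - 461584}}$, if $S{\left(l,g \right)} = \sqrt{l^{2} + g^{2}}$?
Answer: $\frac{240437}{205144} - 911419 \sqrt{196349} \approx -4.0386 \cdot 10^{8}$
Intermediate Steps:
$S{\left(l,g \right)} = \sqrt{g^{2} + l^{2}}$
$\frac{240437}{205144} + \frac{S{\left(443,q{\left(4,-3 \right)} + 7 \left(\left(-1\right) 2\right) \right)}}{\frac{1}{-449835 - 461584}} = \frac{240437}{205144} + \frac{\sqrt{\left(4 + 7 \left(\left(-1\right) 2\right)\right)^{2} + 443^{2}}}{\frac{1}{-449835 - 461584}} = 240437 \cdot \frac{1}{205144} + \frac{\sqrt{\left(4 + 7 \left(-2\right)\right)^{2} + 196249}}{\frac{1}{-911419}} = \frac{240437}{205144} + \frac{\sqrt{\left(4 - 14\right)^{2} + 196249}}{- \frac{1}{911419}} = \frac{240437}{205144} + \sqrt{\left(-10\right)^{2} + 196249} \left(-911419\right) = \frac{240437}{205144} + \sqrt{100 + 196249} \left(-911419\right) = \frac{240437}{205144} + \sqrt{196349} \left(-911419\right) = \frac{240437}{205144} - 911419 \sqrt{196349}$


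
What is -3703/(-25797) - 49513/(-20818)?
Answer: 1354375915/537041946 ≈ 2.5219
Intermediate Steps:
-3703/(-25797) - 49513/(-20818) = -3703*(-1/25797) - 49513*(-1/20818) = 3703/25797 + 49513/20818 = 1354375915/537041946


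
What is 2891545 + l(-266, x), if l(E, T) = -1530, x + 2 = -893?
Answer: 2890015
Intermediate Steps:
x = -895 (x = -2 - 893 = -895)
2891545 + l(-266, x) = 2891545 - 1530 = 2890015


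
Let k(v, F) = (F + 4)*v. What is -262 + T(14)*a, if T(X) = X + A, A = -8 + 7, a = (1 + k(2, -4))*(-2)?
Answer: -288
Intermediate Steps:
k(v, F) = v*(4 + F) (k(v, F) = (4 + F)*v = v*(4 + F))
a = -2 (a = (1 + 2*(4 - 4))*(-2) = (1 + 2*0)*(-2) = (1 + 0)*(-2) = 1*(-2) = -2)
A = -1
T(X) = -1 + X (T(X) = X - 1 = -1 + X)
-262 + T(14)*a = -262 + (-1 + 14)*(-2) = -262 + 13*(-2) = -262 - 26 = -288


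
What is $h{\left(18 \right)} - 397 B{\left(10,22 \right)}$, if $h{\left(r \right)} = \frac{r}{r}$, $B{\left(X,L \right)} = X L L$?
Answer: $-1921479$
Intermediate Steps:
$B{\left(X,L \right)} = X L^{2}$ ($B{\left(X,L \right)} = L X L = X L^{2}$)
$h{\left(r \right)} = 1$
$h{\left(18 \right)} - 397 B{\left(10,22 \right)} = 1 - 397 \cdot 10 \cdot 22^{2} = 1 - 397 \cdot 10 \cdot 484 = 1 - 1921480 = -1921479$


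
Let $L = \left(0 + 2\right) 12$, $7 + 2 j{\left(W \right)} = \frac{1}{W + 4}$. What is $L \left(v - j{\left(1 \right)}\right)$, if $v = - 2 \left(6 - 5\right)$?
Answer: $\frac{168}{5} \approx 33.6$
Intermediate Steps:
$j{\left(W \right)} = - \frac{7}{2} + \frac{1}{2 \left(4 + W\right)}$ ($j{\left(W \right)} = - \frac{7}{2} + \frac{1}{2 \left(W + 4\right)} = - \frac{7}{2} + \frac{1}{2 \left(4 + W\right)}$)
$v = -2$ ($v = \left(-2\right) 1 = -2$)
$L = 24$ ($L = 2 \cdot 12 = 24$)
$L \left(v - j{\left(1 \right)}\right) = 24 \left(-2 - \frac{-27 - 7}{2 \left(4 + 1\right)}\right) = 24 \left(-2 - \frac{-27 - 7}{2 \cdot 5}\right) = 24 \left(-2 - \frac{1}{2} \cdot \frac{1}{5} \left(-34\right)\right) = 24 \left(-2 - - \frac{17}{5}\right) = 24 \left(-2 + \frac{17}{5}\right) = 24 \cdot \frac{7}{5} = \frac{168}{5}$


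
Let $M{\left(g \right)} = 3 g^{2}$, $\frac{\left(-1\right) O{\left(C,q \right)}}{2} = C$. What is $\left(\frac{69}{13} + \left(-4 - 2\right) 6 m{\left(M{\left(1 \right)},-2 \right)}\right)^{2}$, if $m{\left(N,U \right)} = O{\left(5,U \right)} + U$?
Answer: $\frac{32319225}{169} \approx 1.9124 \cdot 10^{5}$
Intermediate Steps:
$O{\left(C,q \right)} = - 2 C$
$m{\left(N,U \right)} = -10 + U$ ($m{\left(N,U \right)} = \left(-2\right) 5 + U = -10 + U$)
$\left(\frac{69}{13} + \left(-4 - 2\right) 6 m{\left(M{\left(1 \right)},-2 \right)}\right)^{2} = \left(\frac{69}{13} + \left(-4 - 2\right) 6 \left(-10 - 2\right)\right)^{2} = \left(69 \cdot \frac{1}{13} + \left(-6\right) 6 \left(-12\right)\right)^{2} = \left(\frac{69}{13} - -432\right)^{2} = \left(\frac{69}{13} + 432\right)^{2} = \left(\frac{5685}{13}\right)^{2} = \frac{32319225}{169}$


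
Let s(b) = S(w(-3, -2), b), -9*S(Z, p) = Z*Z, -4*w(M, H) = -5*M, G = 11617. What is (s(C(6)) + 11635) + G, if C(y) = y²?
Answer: 372007/16 ≈ 23250.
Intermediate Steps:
w(M, H) = 5*M/4 (w(M, H) = -(-5)*M/4 = 5*M/4)
S(Z, p) = -Z²/9 (S(Z, p) = -Z*Z/9 = -Z²/9)
s(b) = -25/16 (s(b) = -((5/4)*(-3))²/9 = -(-15/4)²/9 = -⅑*225/16 = -25/16)
(s(C(6)) + 11635) + G = (-25/16 + 11635) + 11617 = 186135/16 + 11617 = 372007/16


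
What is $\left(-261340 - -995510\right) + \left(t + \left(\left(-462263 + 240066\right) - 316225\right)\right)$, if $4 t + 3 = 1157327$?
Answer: $485079$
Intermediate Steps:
$t = 289331$ ($t = - \frac{3}{4} + \frac{1}{4} \cdot 1157327 = - \frac{3}{4} + \frac{1157327}{4} = 289331$)
$\left(-261340 - -995510\right) + \left(t + \left(\left(-462263 + 240066\right) - 316225\right)\right) = \left(-261340 - -995510\right) + \left(289331 + \left(\left(-462263 + 240066\right) - 316225\right)\right) = \left(-261340 + \left(-437904 + 1433414\right)\right) + \left(289331 - 538422\right) = \left(-261340 + 995510\right) + \left(289331 - 538422\right) = 734170 - 249091 = 485079$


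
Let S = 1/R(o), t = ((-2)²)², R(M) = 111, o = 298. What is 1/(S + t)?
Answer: 111/1777 ≈ 0.062465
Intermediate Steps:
t = 16 (t = 4² = 16)
S = 1/111 ≈ 0.0090090
1/(S + t) = 1/(1/111 + 16) = 1/(1777/111) = 111/1777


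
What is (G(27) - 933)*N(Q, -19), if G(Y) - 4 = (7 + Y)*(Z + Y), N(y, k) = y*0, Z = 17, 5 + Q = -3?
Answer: 0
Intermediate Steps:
Q = -8 (Q = -5 - 3 = -8)
N(y, k) = 0
G(Y) = 4 + (7 + Y)*(17 + Y)
(G(27) - 933)*N(Q, -19) = ((123 + 27**2 + 24*27) - 933)*0 = ((123 + 729 + 648) - 933)*0 = (1500 - 933)*0 = 567*0 = 0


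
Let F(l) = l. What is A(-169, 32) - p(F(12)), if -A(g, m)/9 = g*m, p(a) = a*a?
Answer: 48528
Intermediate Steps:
p(a) = a²
A(g, m) = -9*g*m
A(-169, 32) - p(F(12)) = -9*(-169)*32 - 1*12² = 48672 - 1*144 = 48672 - 144 = 48528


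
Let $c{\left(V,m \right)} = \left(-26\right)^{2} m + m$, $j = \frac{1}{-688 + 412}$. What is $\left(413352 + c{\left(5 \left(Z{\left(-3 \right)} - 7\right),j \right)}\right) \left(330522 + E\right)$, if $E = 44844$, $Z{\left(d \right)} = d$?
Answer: $\frac{7137238840475}{46} \approx 1.5516 \cdot 10^{11}$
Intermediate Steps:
$j = - \frac{1}{276}$ ($j = \frac{1}{-276} = - \frac{1}{276} \approx -0.0036232$)
$c{\left(V,m \right)} = 677 m$ ($c{\left(V,m \right)} = 676 m + m = 677 m$)
$\left(413352 + c{\left(5 \left(Z{\left(-3 \right)} - 7\right),j \right)}\right) \left(330522 + E\right) = \left(413352 + 677 \left(- \frac{1}{276}\right)\right) \left(330522 + 44844\right) = \left(413352 - \frac{677}{276}\right) 375366 = \frac{114084475}{276} \cdot 375366 = \frac{7137238840475}{46}$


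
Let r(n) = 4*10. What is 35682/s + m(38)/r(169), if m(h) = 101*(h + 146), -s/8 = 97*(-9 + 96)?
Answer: 26108661/56260 ≈ 464.07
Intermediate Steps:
r(n) = 40
s = -67512 (s = -776*(-9 + 96) = -776*87 = -8*8439 = -67512)
m(h) = 14746 + 101*h (m(h) = 101*(146 + h) = 14746 + 101*h)
35682/s + m(38)/r(169) = 35682/(-67512) + (14746 + 101*38)/40 = 35682*(-1/67512) + (14746 + 3838)*(1/40) = -5947/11252 + 18584*(1/40) = -5947/11252 + 2323/5 = 26108661/56260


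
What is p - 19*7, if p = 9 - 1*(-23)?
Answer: -101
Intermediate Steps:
p = 32 (p = 9 + 23 = 32)
p - 19*7 = 32 - 19*7 = 32 - 133 = -101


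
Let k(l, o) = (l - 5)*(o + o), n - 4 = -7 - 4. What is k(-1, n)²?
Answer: 7056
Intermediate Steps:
n = -7 (n = 4 + (-7 - 4) = 4 - 11 = -7)
k(l, o) = 2*o*(-5 + l) (k(l, o) = (-5 + l)*(2*o) = 2*o*(-5 + l))
k(-1, n)² = (2*(-7)*(-5 - 1))² = (2*(-7)*(-6))² = 84² = 7056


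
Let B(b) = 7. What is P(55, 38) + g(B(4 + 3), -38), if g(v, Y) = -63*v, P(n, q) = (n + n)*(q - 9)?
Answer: 2749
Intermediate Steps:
P(n, q) = 2*n*(-9 + q) (P(n, q) = (2*n)*(-9 + q) = 2*n*(-9 + q))
P(55, 38) + g(B(4 + 3), -38) = 2*55*(-9 + 38) - 63*7 = 2*55*29 - 441 = 3190 - 441 = 2749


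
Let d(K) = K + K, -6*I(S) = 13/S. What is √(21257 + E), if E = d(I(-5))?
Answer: 2*√1195755/15 ≈ 145.80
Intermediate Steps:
I(S) = -13/(6*S)
d(K) = 2*K
E = 13/15 (E = 2*(-13/6/(-5)) = 2*(-13/6*(-⅕)) = 2*(13/30) = 13/15 ≈ 0.86667)
√(21257 + E) = √(21257 + 13/15) = √(318868/15) = 2*√1195755/15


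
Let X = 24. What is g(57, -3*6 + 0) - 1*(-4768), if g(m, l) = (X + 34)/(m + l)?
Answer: 186010/39 ≈ 4769.5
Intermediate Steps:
g(m, l) = 58/(l + m) (g(m, l) = (24 + 34)/(m + l) = 58/(l + m))
g(57, -3*6 + 0) - 1*(-4768) = 58/((-3*6 + 0) + 57) - 1*(-4768) = 58/((-18 + 0) + 57) + 4768 = 58/(-18 + 57) + 4768 = 58/39 + 4768 = 186010/39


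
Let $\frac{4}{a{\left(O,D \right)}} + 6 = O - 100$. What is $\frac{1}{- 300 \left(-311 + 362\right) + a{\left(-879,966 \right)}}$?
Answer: $- \frac{985}{15070504} \approx -6.5359 \cdot 10^{-5}$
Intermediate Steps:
$a{\left(O,D \right)} = \frac{4}{-106 + O}$ ($a{\left(O,D \right)} = \frac{4}{-6 + \left(O - 100\right)} = \frac{4}{-6 + \left(-100 + O\right)} = \frac{4}{-106 + O}$)
$\frac{1}{- 300 \left(-311 + 362\right) + a{\left(-879,966 \right)}} = \frac{1}{- 300 \left(-311 + 362\right) + \frac{4}{-106 - 879}} = \frac{1}{\left(-300\right) 51 + \frac{4}{-985}} = \frac{1}{-15300 + 4 \left(- \frac{1}{985}\right)} = \frac{1}{-15300 - \frac{4}{985}} = \frac{1}{- \frac{15070504}{985}} = - \frac{985}{15070504}$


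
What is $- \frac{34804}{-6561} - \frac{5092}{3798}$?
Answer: $\frac{5487610}{1384371} \approx 3.964$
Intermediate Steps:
$- \frac{34804}{-6561} - \frac{5092}{3798} = \left(-34804\right) \left(- \frac{1}{6561}\right) - \frac{2546}{1899} = \frac{34804}{6561} - \frac{2546}{1899} = \frac{5487610}{1384371}$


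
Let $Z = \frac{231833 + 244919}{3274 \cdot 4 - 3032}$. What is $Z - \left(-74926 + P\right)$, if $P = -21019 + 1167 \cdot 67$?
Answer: $\frac{11198321}{629} \approx 17803.0$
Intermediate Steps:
$P = 57170$ ($P = -21019 + 78189 = 57170$)
$Z = \frac{29797}{629}$ ($Z = \frac{476752}{13096 - 3032} = \frac{476752}{10064} = 476752 \cdot \frac{1}{10064} = \frac{29797}{629} \approx 47.372$)
$Z - \left(-74926 + P\right) = \frac{29797}{629} + \left(74926 - 57170\right) = \frac{29797}{629} + 17756 = \frac{11198321}{629}$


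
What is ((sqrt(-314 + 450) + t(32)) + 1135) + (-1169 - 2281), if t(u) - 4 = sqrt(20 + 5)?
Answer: -2306 + 2*sqrt(34) ≈ -2294.3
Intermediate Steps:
t(u) = 9 (t(u) = 4 + sqrt(20 + 5) = 4 + sqrt(25) = 4 + 5 = 9)
((sqrt(-314 + 450) + t(32)) + 1135) + (-1169 - 2281) = ((sqrt(-314 + 450) + 9) + 1135) + (-1169 - 2281) = ((sqrt(136) + 9) + 1135) - 3450 = ((2*sqrt(34) + 9) + 1135) - 3450 = ((9 + 2*sqrt(34)) + 1135) - 3450 = (1144 + 2*sqrt(34)) - 3450 = -2306 + 2*sqrt(34)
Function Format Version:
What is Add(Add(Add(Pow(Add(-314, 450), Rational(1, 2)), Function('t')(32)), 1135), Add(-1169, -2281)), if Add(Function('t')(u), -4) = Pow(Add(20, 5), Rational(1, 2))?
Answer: Add(-2306, Mul(2, Pow(34, Rational(1, 2)))) ≈ -2294.3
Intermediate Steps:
Function('t')(u) = 9 (Function('t')(u) = Add(4, Pow(Add(20, 5), Rational(1, 2))) = Add(4, Pow(25, Rational(1, 2))) = Add(4, 5) = 9)
Add(Add(Add(Pow(Add(-314, 450), Rational(1, 2)), Function('t')(32)), 1135), Add(-1169, -2281)) = Add(Add(Add(Pow(Add(-314, 450), Rational(1, 2)), 9), 1135), Add(-1169, -2281)) = Add(Add(Add(Pow(136, Rational(1, 2)), 9), 1135), -3450) = Add(Add(Add(Mul(2, Pow(34, Rational(1, 2))), 9), 1135), -3450) = Add(Add(Add(9, Mul(2, Pow(34, Rational(1, 2)))), 1135), -3450) = Add(Add(1144, Mul(2, Pow(34, Rational(1, 2)))), -3450) = Add(-2306, Mul(2, Pow(34, Rational(1, 2))))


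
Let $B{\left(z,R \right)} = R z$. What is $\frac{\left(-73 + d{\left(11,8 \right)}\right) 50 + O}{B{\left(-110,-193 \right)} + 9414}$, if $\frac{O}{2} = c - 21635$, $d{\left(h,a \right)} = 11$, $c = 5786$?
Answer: $- \frac{17399}{15322} \approx -1.1356$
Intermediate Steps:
$O = -31698$ ($O = 2 \left(5786 - 21635\right) = 2 \left(-15849\right) = -31698$)
$\frac{\left(-73 + d{\left(11,8 \right)}\right) 50 + O}{B{\left(-110,-193 \right)} + 9414} = \frac{\left(-73 + 11\right) 50 - 31698}{\left(-193\right) \left(-110\right) + 9414} = \frac{\left(-62\right) 50 - 31698}{21230 + 9414} = \frac{-3100 - 31698}{30644} = \left(-34798\right) \frac{1}{30644} = - \frac{17399}{15322}$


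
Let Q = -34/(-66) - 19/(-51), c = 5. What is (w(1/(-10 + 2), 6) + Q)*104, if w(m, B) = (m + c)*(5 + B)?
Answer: 1060163/187 ≈ 5669.3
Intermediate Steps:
w(m, B) = (5 + B)*(5 + m) (w(m, B) = (m + 5)*(5 + B) = (5 + m)*(5 + B) = (5 + B)*(5 + m))
Q = 166/187 (Q = -34*(-1/66) - 19*(-1/51) = 17/33 + 19/51 = 166/187 ≈ 0.88770)
(w(1/(-10 + 2), 6) + Q)*104 = ((25 + 5*6 + 5/(-10 + 2) + 6/(-10 + 2)) + 166/187)*104 = ((25 + 30 + 5/(-8) + 6/(-8)) + 166/187)*104 = ((25 + 30 + 5*(-1/8) + 6*(-1/8)) + 166/187)*104 = ((25 + 30 - 5/8 - 3/4) + 166/187)*104 = (429/8 + 166/187)*104 = (81551/1496)*104 = 1060163/187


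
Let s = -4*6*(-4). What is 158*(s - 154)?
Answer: -9164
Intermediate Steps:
s = 96 (s = -24*(-4) = 96)
158*(s - 154) = 158*(96 - 154) = 158*(-58) = -9164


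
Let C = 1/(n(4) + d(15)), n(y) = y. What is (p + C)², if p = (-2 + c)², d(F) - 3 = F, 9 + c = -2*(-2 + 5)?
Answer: 40436881/484 ≈ 83547.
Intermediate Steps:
c = -15 (c = -9 - 2*(-2 + 5) = -9 - 2*3 = -9 - 6 = -15)
d(F) = 3 + F
p = 289 (p = (-2 - 15)² = (-17)² = 289)
C = 1/22 (C = 1/(4 + (3 + 15)) = 1/(4 + 18) = 1/22 ≈ 0.045455)
(p + C)² = (289 + 1/22)² = (6359/22)² = 40436881/484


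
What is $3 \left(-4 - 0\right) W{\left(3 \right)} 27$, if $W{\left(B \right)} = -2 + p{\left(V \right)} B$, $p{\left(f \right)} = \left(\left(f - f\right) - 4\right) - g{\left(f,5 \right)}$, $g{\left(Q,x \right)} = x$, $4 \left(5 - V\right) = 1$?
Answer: $9396$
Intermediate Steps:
$V = \frac{19}{4}$ ($V = 5 - \frac{1}{4} = \frac{19}{4} \approx 4.75$)
$p{\left(f \right)} = -9$ ($p{\left(f \right)} = \left(\left(f - f\right) - 4\right) - 5 = \left(0 - 4\right) - 5 = -4 - 5 = -9$)
$W{\left(B \right)} = -2 - 9 B$
$3 \left(-4 - 0\right) W{\left(3 \right)} 27 = 3 \left(-4 - 0\right) \left(-2 - 27\right) 27 = 3 \left(-4 + 0\right) \left(-2 - 27\right) 27 = 3 \left(-4\right) \left(-29\right) 27 = \left(-12\right) \left(-29\right) 27 = 348 \cdot 27 = 9396$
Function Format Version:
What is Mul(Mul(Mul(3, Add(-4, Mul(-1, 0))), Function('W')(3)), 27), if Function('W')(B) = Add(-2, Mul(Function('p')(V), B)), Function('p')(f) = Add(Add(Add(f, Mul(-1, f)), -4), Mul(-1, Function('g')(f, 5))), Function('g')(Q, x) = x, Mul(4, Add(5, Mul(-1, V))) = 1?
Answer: 9396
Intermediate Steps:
V = Rational(19, 4) (V = Add(5, Mul(Rational(-1, 4), 1)) = Add(5, Rational(-1, 4)) = Rational(19, 4) ≈ 4.7500)
Function('p')(f) = -9 (Function('p')(f) = Add(Add(Add(f, Mul(-1, f)), -4), Mul(-1, 5)) = Add(Add(0, -4), -5) = Add(-4, -5) = -9)
Function('W')(B) = Add(-2, Mul(-9, B))
Mul(Mul(Mul(3, Add(-4, Mul(-1, 0))), Function('W')(3)), 27) = Mul(Mul(Mul(3, Add(-4, Mul(-1, 0))), Add(-2, Mul(-9, 3))), 27) = Mul(Mul(Mul(3, Add(-4, 0)), Add(-2, -27)), 27) = Mul(Mul(Mul(3, -4), -29), 27) = Mul(Mul(-12, -29), 27) = Mul(348, 27) = 9396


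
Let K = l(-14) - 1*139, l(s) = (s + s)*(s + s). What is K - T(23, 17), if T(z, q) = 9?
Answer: 636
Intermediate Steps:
l(s) = 4*s² (l(s) = (2*s)*(2*s) = 4*s²)
K = 645 (K = 4*(-14)² - 1*139 = 4*196 - 139 = 784 - 139 = 645)
K - T(23, 17) = 645 - 1*9 = 645 - 9 = 636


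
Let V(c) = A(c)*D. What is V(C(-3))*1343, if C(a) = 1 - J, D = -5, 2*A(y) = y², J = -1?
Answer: -13430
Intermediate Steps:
A(y) = y²/2
C(a) = 2 (C(a) = 1 - 1*(-1) = 1 + 1 = 2)
V(c) = -5*c²/2 (V(c) = (c²/2)*(-5) = -5*c²/2)
V(C(-3))*1343 = -5/2*2²*1343 = -5/2*4*1343 = -10*1343 = -13430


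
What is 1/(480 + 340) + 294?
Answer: 241081/820 ≈ 294.00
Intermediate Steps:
1/(480 + 340) + 294 = 1/820 + 294 = 241081/820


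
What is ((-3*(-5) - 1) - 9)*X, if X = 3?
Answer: 15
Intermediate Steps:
((-3*(-5) - 1) - 9)*X = ((-3*(-5) - 1) - 9)*3 = ((15 - 1) - 9)*3 = (14 - 9)*3 = 5*3 = 15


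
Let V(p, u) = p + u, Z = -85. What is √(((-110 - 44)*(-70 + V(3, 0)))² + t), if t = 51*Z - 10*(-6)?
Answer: √106456849 ≈ 10318.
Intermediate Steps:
t = -4275 (t = 51*(-85) - 10*(-6) = -4335 + 60 = -4275)
√(((-110 - 44)*(-70 + V(3, 0)))² + t) = √(((-110 - 44)*(-70 + (3 + 0)))² - 4275) = √((-154*(-70 + 3))² - 4275) = √((-154*(-67))² - 4275) = √(10318² - 4275) = √(106461124 - 4275) = √106456849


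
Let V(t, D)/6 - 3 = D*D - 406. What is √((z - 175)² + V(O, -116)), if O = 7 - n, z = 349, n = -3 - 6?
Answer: 3*√12066 ≈ 329.54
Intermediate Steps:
n = -9
O = 16 (O = 7 - 1*(-9) = 7 + 9 = 16)
V(t, D) = -2418 + 6*D² (V(t, D) = 18 + 6*(D*D - 406) = 18 + 6*(D² - 406) = 18 + 6*(-406 + D²) = 18 + (-2436 + 6*D²) = -2418 + 6*D²)
√((z - 175)² + V(O, -116)) = √((349 - 175)² + (-2418 + 6*(-116)²)) = √(174² + (-2418 + 6*13456)) = √(30276 + (-2418 + 80736)) = √(30276 + 78318) = √108594 = 3*√12066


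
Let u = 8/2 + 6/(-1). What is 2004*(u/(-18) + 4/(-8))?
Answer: -2338/3 ≈ -779.33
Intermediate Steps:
u = -2 (u = 8*(½) + 6*(-1) = 4 - 6 = -2)
2004*(u/(-18) + 4/(-8)) = 2004*(-2/(-18) + 4/(-8)) = 2004*(-2*(-1/18) + 4*(-⅛)) = 2004*(⅑ - ½) = 2004*(-7/18) = -2338/3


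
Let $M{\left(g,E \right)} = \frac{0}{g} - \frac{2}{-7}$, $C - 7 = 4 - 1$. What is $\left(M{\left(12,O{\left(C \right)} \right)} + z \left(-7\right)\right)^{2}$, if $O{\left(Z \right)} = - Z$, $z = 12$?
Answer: $\frac{343396}{49} \approx 7008.1$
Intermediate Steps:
$C = 10$ ($C = 7 + \left(4 - 1\right) = 7 + 3 = 10$)
$M{\left(g,E \right)} = \frac{2}{7}$ ($M{\left(g,E \right)} = 0 - - \frac{2}{7} = 0 + \frac{2}{7} = \frac{2}{7}$)
$\left(M{\left(12,O{\left(C \right)} \right)} + z \left(-7\right)\right)^{2} = \left(\frac{2}{7} + 12 \left(-7\right)\right)^{2} = \left(\frac{2}{7} - 84\right)^{2} = \left(- \frac{586}{7}\right)^{2} = \frac{343396}{49}$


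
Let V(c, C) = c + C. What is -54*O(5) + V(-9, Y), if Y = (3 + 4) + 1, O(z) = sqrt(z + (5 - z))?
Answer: -1 - 54*sqrt(5) ≈ -121.75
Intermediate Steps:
O(z) = sqrt(5)
Y = 8 (Y = 7 + 1 = 8)
V(c, C) = C + c
-54*O(5) + V(-9, Y) = -54*sqrt(5) + (8 - 9) = -54*sqrt(5) - 1 = -1 - 54*sqrt(5)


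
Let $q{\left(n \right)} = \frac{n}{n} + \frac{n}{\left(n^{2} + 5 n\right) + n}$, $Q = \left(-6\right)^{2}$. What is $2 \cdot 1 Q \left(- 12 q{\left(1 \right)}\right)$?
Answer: $- \frac{6912}{7} \approx -987.43$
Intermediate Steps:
$Q = 36$
$q{\left(n \right)} = 1 + \frac{n}{n^{2} + 6 n}$
$2 \cdot 1 Q \left(- 12 q{\left(1 \right)}\right) = 2 \cdot 1 \cdot 36 \left(- 12 \frac{7 + 1}{6 + 1}\right) = 2 \cdot 36 \left(- 12 \cdot \frac{1}{7} \cdot 8\right) = 72 \left(- 12 \cdot \frac{1}{7} \cdot 8\right) = 72 \left(\left(-12\right) \frac{8}{7}\right) = 72 \left(- \frac{96}{7}\right) = - \frac{6912}{7}$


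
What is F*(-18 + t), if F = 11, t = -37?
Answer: -605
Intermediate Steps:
F*(-18 + t) = 11*(-18 - 37) = 11*(-55) = -605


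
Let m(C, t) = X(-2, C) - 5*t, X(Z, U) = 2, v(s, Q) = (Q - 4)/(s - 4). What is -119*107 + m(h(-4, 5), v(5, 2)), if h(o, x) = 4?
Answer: -12721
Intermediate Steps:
v(s, Q) = (-4 + Q)/(-4 + s)
m(C, t) = 2 - 5*t
-119*107 + m(h(-4, 5), v(5, 2)) = -119*107 + (2 - 5*(-4 + 2)/(-4 + 5)) = -12733 + (2 - 5*(-2)/1) = -12733 + (2 - 5*(-2)) = -12733 + (2 + 10) = -12733 + 12 = -12721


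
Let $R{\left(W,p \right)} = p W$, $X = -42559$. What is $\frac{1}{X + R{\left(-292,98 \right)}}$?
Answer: $- \frac{1}{71175} \approx -1.405 \cdot 10^{-5}$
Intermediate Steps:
$R{\left(W,p \right)} = W p$
$\frac{1}{X + R{\left(-292,98 \right)}} = \frac{1}{-42559 - 28616} = \frac{1}{-71175} = - \frac{1}{71175}$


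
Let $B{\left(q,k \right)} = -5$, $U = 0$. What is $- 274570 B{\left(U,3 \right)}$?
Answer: $1372850$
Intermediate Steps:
$- 274570 B{\left(U,3 \right)} = \left(-274570\right) \left(-5\right) = 1372850$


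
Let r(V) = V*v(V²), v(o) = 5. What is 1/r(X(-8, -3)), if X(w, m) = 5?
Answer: 1/25 ≈ 0.040000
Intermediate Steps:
r(V) = 5*V (r(V) = V*5 = 5*V)
1/r(X(-8, -3)) = 1/(5*5) = 1/25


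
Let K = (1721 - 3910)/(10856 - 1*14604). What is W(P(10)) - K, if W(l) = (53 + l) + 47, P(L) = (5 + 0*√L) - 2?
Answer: 383855/3748 ≈ 102.42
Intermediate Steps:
P(L) = 3 (P(L) = (5 + 0) - 2 = 5 - 2 = 3)
W(l) = 100 + l
K = 2189/3748 (K = -2189/(10856 - 14604) = -2189/(-3748) = -2189*(-1/3748) = 2189/3748 ≈ 0.58404)
W(P(10)) - K = (100 + 3) - 1*2189/3748 = 103 - 2189/3748 = 383855/3748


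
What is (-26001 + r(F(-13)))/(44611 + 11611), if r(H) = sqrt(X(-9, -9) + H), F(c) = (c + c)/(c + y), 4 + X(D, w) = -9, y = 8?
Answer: -26001/56222 + I*sqrt(195)/281110 ≈ -0.46247 + 4.9675e-5*I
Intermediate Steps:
X(D, w) = -13 (X(D, w) = -4 - 9 = -13)
F(c) = 2*c/(8 + c) (F(c) = (c + c)/(c + 8) = (2*c)/(8 + c) = 2*c/(8 + c))
r(H) = sqrt(-13 + H)
(-26001 + r(F(-13)))/(44611 + 11611) = (-26001 + sqrt(-13 + 2*(-13)/(8 - 13)))/(44611 + 11611) = (-26001 + sqrt(-13 + 2*(-13)/(-5)))/56222 = (-26001 + sqrt(-13 + 2*(-13)*(-1/5)))*(1/56222) = (-26001 + sqrt(-13 + 26/5))*(1/56222) = (-26001 + sqrt(-39/5))*(1/56222) = (-26001 + I*sqrt(195)/5)*(1/56222) = -26001/56222 + I*sqrt(195)/281110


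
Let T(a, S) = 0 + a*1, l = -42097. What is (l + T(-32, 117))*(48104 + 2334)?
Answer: -2124902502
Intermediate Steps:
T(a, S) = a (T(a, S) = 0 + a = a)
(l + T(-32, 117))*(48104 + 2334) = (-42097 - 32)*(48104 + 2334) = -42129*50438 = -2124902502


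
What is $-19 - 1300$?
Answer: $-1319$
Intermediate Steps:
$-19 - 1300 = -1319$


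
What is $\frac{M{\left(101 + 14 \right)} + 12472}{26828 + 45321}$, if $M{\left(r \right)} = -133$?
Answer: $\frac{12339}{72149} \approx 0.17102$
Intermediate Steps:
$\frac{M{\left(101 + 14 \right)} + 12472}{26828 + 45321} = \frac{-133 + 12472}{26828 + 45321} = \frac{12339}{72149}$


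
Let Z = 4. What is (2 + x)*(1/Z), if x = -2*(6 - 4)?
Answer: -½ ≈ -0.50000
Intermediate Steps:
x = -4 (x = -2*2 = -4)
(2 + x)*(1/Z) = (2 - 4)*(1/4) = -2/4 = -2*¼ = -½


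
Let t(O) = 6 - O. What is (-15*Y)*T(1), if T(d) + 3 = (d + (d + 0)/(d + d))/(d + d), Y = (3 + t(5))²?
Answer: 540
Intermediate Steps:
Y = 16 (Y = (3 + (6 - 1*5))² = (3 + (6 - 5))² = (3 + 1)² = 4² = 16)
T(d) = -3 + (½ + d)/(2*d) (T(d) = -3 + (d + (d + 0)/(d + d))/(d + d) = -3 + (d + d/((2*d)))/((2*d)) = -3 + (d + d*(1/(2*d)))*(1/(2*d)) = -3 + (d + ½)*(1/(2*d)) = -3 + (½ + d)*(1/(2*d)) = -3 + (½ + d)/(2*d))
(-15*Y)*T(1) = (-15*16)*((¼)*(1 - 10*1)/1) = -60*(1 - 10) = -60*(-9) = -240*(-9/4) = 540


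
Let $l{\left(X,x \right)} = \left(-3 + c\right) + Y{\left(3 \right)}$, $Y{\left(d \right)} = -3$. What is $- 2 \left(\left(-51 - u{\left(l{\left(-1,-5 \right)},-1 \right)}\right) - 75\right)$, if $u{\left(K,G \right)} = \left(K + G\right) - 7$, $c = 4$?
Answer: $232$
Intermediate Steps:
$l{\left(X,x \right)} = -2$ ($l{\left(X,x \right)} = \left(-3 + 4\right) - 3 = 1 - 3 = -2$)
$u{\left(K,G \right)} = -7 + G + K$ ($u{\left(K,G \right)} = \left(G + K\right) - 7 = -7 + G + K$)
$- 2 \left(\left(-51 - u{\left(l{\left(-1,-5 \right)},-1 \right)}\right) - 75\right) = - 2 \left(\left(-51 - \left(-7 - 1 - 2\right)\right) - 75\right) = - 2 \left(\left(-51 - -10\right) - 75\right) = - 2 \left(\left(-51 + 10\right) - 75\right) = - 2 \left(-41 - 75\right) = \left(-2\right) \left(-116\right) = 232$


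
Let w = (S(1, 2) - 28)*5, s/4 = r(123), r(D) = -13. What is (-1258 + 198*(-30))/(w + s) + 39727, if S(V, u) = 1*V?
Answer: 7436147/187 ≈ 39766.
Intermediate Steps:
S(V, u) = V
s = -52 (s = 4*(-13) = -52)
w = -135 (w = (1 - 28)*5 = -27*5 = -135)
(-1258 + 198*(-30))/(w + s) + 39727 = (-1258 + 198*(-30))/(-135 - 52) + 39727 = (-1258 - 5940)/(-187) + 39727 = -7198*(-1/187) + 39727 = 7198/187 + 39727 = 7436147/187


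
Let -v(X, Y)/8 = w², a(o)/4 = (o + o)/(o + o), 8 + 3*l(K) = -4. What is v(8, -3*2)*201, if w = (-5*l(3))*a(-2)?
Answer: -10291200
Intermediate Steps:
l(K) = -4 (l(K) = -8/3 + (⅓)*(-4) = -8/3 - 4/3 = -4)
a(o) = 4 (a(o) = 4*((o + o)/(o + o)) = 4*((2*o)/((2*o))) = 4*((2*o)*(1/(2*o))) = 4*1 = 4)
w = 80 (w = -5*(-4)*4 = 20*4 = 80)
v(X, Y) = -51200 (v(X, Y) = -8*80² = -8*6400 = -51200)
v(8, -3*2)*201 = -51200*201 = -10291200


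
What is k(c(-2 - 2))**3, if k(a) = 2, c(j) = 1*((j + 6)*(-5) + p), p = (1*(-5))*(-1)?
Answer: 8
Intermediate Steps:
p = 5 (p = -5*(-1) = 5)
c(j) = -25 - 5*j (c(j) = 1*((j + 6)*(-5) + 5) = 1*((6 + j)*(-5) + 5) = 1*((-30 - 5*j) + 5) = 1*(-25 - 5*j) = -25 - 5*j)
k(c(-2 - 2))**3 = 2**3 = 8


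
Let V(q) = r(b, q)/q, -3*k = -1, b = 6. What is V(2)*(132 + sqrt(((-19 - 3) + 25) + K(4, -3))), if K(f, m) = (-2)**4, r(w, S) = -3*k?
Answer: -66 - sqrt(19)/2 ≈ -68.179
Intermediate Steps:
k = 1/3 (k = -1/3*(-1) = 1/3 ≈ 0.33333)
r(w, S) = -1 (r(w, S) = -3*1/3 = -1)
K(f, m) = 16
V(q) = -1/q
V(2)*(132 + sqrt(((-19 - 3) + 25) + K(4, -3))) = (-1/2)*(132 + sqrt(((-19 - 3) + 25) + 16)) = (-1*1/2)*(132 + sqrt((-22 + 25) + 16)) = -(132 + sqrt(3 + 16))/2 = -(132 + sqrt(19))/2 = -66 - sqrt(19)/2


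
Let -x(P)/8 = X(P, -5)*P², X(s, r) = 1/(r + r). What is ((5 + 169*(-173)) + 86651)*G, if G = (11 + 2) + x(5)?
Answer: 1894827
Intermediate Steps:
X(s, r) = 1/(2*r)
x(P) = 4*P²/5 (x(P) = -8*(½)/(-5)*P² = -8*(½)*(-⅕)*P² = -(-4)*P²/5 = 4*P²/5)
G = 33 (G = (11 + 2) + (⅘)*5² = 13 + (⅘)*25 = 13 + 20 = 33)
((5 + 169*(-173)) + 86651)*G = ((5 + 169*(-173)) + 86651)*33 = ((5 - 29237) + 86651)*33 = (-29232 + 86651)*33 = 57419*33 = 1894827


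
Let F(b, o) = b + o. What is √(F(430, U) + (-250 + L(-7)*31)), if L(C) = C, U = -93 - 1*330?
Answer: 2*I*√115 ≈ 21.448*I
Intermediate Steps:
U = -423 (U = -93 - 330 = -423)
√(F(430, U) + (-250 + L(-7)*31)) = √((430 - 423) + (-250 - 7*31)) = √(7 + (-250 - 217)) = √(7 - 467) = √(-460) = 2*I*√115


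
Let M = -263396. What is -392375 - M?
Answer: -128979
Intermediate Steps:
-392375 - M = -392375 - 1*(-263396) = -392375 + 263396 = -128979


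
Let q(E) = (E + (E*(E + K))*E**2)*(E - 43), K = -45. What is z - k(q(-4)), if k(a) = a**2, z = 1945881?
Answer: -21667071735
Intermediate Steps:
q(E) = (-43 + E)*(E + E**3*(-45 + E)) (q(E) = (E + (E*(E - 45))*E**2)*(E - 43) = (E + (E*(-45 + E))*E**2)*(-43 + E) = (E + E**3*(-45 + E))*(-43 + E) = (-43 + E)*(E + E**3*(-45 + E)))
z - k(q(-4)) = 1945881 - (-4*(-43 - 4 + (-4)**4 - 88*(-4)**3 + 1935*(-4)**2))**2 = 1945881 - (-4*(-43 - 4 + 256 - 88*(-64) + 1935*16))**2 = 1945881 - (-4*(-43 - 4 + 256 + 5632 + 30960))**2 = 1945881 - (-4*36801)**2 = 1945881 - 1*(-147204)**2 = 1945881 - 1*21669017616 = 1945881 - 21669017616 = -21667071735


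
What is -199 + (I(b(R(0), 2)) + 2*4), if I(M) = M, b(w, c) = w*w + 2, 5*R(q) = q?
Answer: -189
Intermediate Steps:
R(q) = q/5
b(w, c) = 2 + w² (b(w, c) = w² + 2 = 2 + w²)
-199 + (I(b(R(0), 2)) + 2*4) = -199 + ((2 + ((⅕)*0)²) + 2*4) = -199 + ((2 + 0²) + 8) = -199 + ((2 + 0) + 8) = -199 + (2 + 8) = -199 + 10 = -189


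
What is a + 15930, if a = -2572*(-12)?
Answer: 46794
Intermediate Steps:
a = 30864
a + 15930 = 30864 + 15930 = 46794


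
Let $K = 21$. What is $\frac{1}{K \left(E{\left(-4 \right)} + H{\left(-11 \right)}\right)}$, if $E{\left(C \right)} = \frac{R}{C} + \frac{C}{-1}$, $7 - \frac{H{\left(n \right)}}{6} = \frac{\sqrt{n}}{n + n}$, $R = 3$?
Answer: $\frac{7964}{7570815} - \frac{16 i \sqrt{11}}{2523605} \approx 0.0010519 - 2.1028 \cdot 10^{-5} i$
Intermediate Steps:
$H{\left(n \right)} = 42 - \frac{3}{\sqrt{n}}$ ($H{\left(n \right)} = 42 - 6 \frac{\sqrt{n}}{n + n} = 42 - 6 \frac{\sqrt{n}}{2 n} = 42 - 6 \frac{1}{2 n} \sqrt{n} = 42 - 6 \frac{1}{2 \sqrt{n}} = 42 - \frac{3}{\sqrt{n}}$)
$E{\left(C \right)} = - C + \frac{3}{C}$ ($E{\left(C \right)} = \frac{3}{C} + \frac{C}{-1} = \frac{3}{C} + C \left(-1\right) = \frac{3}{C} - C = - C + \frac{3}{C}$)
$\frac{1}{K \left(E{\left(-4 \right)} + H{\left(-11 \right)}\right)} = \frac{1}{21 \left(\left(\left(-1\right) \left(-4\right) + \frac{3}{-4}\right) + \left(42 - \frac{3}{i \sqrt{11}}\right)\right)} = \frac{1}{21 \left(\left(4 + 3 \left(- \frac{1}{4}\right)\right) + \left(42 - 3 \left(- \frac{i \sqrt{11}}{11}\right)\right)\right)} = \frac{1}{21 \left(\left(4 - \frac{3}{4}\right) + \left(42 + \frac{3 i \sqrt{11}}{11}\right)\right)} = \frac{1}{21 \left(\frac{13}{4} + \left(42 + \frac{3 i \sqrt{11}}{11}\right)\right)} = \frac{1}{21 \left(\frac{181}{4} + \frac{3 i \sqrt{11}}{11}\right)} = \frac{1}{\frac{3801}{4} + \frac{63 i \sqrt{11}}{11}}$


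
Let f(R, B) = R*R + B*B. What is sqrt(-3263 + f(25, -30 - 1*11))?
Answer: I*sqrt(957) ≈ 30.935*I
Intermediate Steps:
f(R, B) = B**2 + R**2 (f(R, B) = R**2 + B**2 = B**2 + R**2)
sqrt(-3263 + f(25, -30 - 1*11)) = sqrt(-3263 + ((-30 - 1*11)**2 + 25**2)) = sqrt(-3263 + ((-30 - 11)**2 + 625)) = sqrt(-3263 + ((-41)**2 + 625)) = sqrt(-3263 + (1681 + 625)) = sqrt(-3263 + 2306) = sqrt(-957) = I*sqrt(957)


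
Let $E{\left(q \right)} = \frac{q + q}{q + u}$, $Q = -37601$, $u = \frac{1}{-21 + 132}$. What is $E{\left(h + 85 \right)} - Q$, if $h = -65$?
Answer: $\frac{83516261}{2221} \approx 37603.0$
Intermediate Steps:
$u = \frac{1}{111} \approx 0.009009$
$E{\left(q \right)} = \frac{2 q}{\frac{1}{111} + q}$ ($E{\left(q \right)} = \frac{q + q}{q + \frac{1}{111}} = \frac{2 q}{\frac{1}{111} + q}$)
$E{\left(h + 85 \right)} - Q = \frac{222 \left(-65 + 85\right)}{1 + 111 \left(-65 + 85\right)} - -37601 = 222 \cdot 20 \frac{1}{1 + 111 \cdot 20} + 37601 = 222 \cdot 20 \frac{1}{1 + 2220} + 37601 = 222 \cdot 20 \cdot \frac{1}{2221} + 37601 = \frac{4440}{2221} + 37601 = \frac{83516261}{2221}$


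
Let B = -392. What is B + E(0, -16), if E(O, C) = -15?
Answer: -407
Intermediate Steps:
B + E(0, -16) = -392 - 15 = -407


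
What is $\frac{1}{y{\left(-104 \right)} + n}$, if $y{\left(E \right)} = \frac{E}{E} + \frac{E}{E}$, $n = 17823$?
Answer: $\frac{1}{17825} \approx 5.6101 \cdot 10^{-5}$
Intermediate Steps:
$y{\left(E \right)} = 2$ ($y{\left(E \right)} = 1 + 1 = 2$)
$\frac{1}{y{\left(-104 \right)} + n} = \frac{1}{2 + 17823} = \frac{1}{17825}$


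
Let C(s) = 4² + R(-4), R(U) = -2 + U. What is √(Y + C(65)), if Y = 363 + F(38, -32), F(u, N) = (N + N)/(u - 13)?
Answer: 21*√21/5 ≈ 19.247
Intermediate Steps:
C(s) = 10 (C(s) = 4² + (-2 - 4) = 16 - 6 = 10)
F(u, N) = 2*N/(-13 + u) (F(u, N) = (2*N)/(-13 + u) = 2*N/(-13 + u))
Y = 9011/25 (Y = 363 + 2*(-32)/(-13 + 38) = 363 + 2*(-32)/25 = 363 + 2*(-32)*(1/25) = 363 - 64/25 = 9011/25 ≈ 360.44)
√(Y + C(65)) = √(9011/25 + 10) = √(9261/25) = 21*√21/5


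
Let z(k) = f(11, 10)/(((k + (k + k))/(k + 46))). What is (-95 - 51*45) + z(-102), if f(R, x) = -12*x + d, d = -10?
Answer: -369310/153 ≈ -2413.8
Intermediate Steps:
f(R, x) = -10 - 12*x (f(R, x) = -12*x - 10 = -10 - 12*x)
z(k) = -130*(46 + k)/(3*k) (z(k) = (-10 - 12*10)/(((k + (k + k))/(k + 46))) = (-10 - 120)/(((k + 2*k)/(46 + k))) = -130*(46 + k)/(3*k))
(-95 - 51*45) + z(-102) = (-95 - 51*45) + (130/3)*(-46 - 1*(-102))/(-102) = (-95 - 2295) + (130/3)*(-1/102)*(-46 + 102) = -2390 + (130/3)*(-1/102)*56 = -2390 - 3640/153 = -369310/153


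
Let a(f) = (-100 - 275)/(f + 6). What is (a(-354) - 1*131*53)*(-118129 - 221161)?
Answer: 136608841635/58 ≈ 2.3553e+9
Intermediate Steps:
a(f) = -375/(6 + f)
(a(-354) - 1*131*53)*(-118129 - 221161) = (-375/(6 - 354) - 1*131*53)*(-118129 - 221161) = (-375/(-348) - 131*53)*(-339290) = (-375*(-1/348) - 6943)*(-339290) = (125/116 - 6943)*(-339290) = -805263/116*(-339290) = 136608841635/58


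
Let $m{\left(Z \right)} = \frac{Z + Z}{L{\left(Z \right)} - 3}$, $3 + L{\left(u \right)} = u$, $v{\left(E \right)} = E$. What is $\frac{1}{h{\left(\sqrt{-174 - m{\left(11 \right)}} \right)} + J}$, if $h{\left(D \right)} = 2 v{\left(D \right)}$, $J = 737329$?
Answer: $\frac{3686645}{2718270274773} - \frac{4 i \sqrt{1115}}{2718270274773} \approx 1.3562 \cdot 10^{-6} - 4.9137 \cdot 10^{-11} i$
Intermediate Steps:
$L{\left(u \right)} = -3 + u$
$m{\left(Z \right)} = \frac{2 Z}{-6 + Z}$ ($m{\left(Z \right)} = \frac{Z + Z}{\left(-3 + Z\right) - 3} = \frac{2 Z}{-6 + Z}$)
$h{\left(D \right)} = 2 D$
$\frac{1}{h{\left(\sqrt{-174 - m{\left(11 \right)}} \right)} + J} = \frac{1}{2 \sqrt{-174 - 2 \cdot 11 \frac{1}{-6 + 11}} + 737329} = \frac{1}{2 \sqrt{-174 - 2 \cdot 11 \cdot \frac{1}{5}} + 737329} = \frac{1}{2 \sqrt{-174 - \frac{22}{5}} + 737329} = \frac{1}{2 \sqrt{- \frac{892}{5}} + 737329} = \frac{1}{2 \frac{2 i \sqrt{1115}}{5} + 737329} = \frac{1}{\frac{4 i \sqrt{1115}}{5} + 737329} = \frac{1}{737329 + \frac{4 i \sqrt{1115}}{5}}$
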